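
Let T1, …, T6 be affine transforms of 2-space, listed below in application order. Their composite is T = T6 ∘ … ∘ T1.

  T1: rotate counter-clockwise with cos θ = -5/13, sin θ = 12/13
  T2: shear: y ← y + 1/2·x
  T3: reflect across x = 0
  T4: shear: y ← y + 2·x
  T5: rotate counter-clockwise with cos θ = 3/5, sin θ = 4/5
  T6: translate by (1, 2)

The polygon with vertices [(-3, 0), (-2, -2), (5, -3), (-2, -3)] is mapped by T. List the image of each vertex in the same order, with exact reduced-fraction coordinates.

T1 rotate counter-clockwise with cos θ = -5/13, sin θ = 12/13: (-3, 0) → (15/13, -36/13); (-2, -2) → (34/13, -14/13); (5, -3) → (11/13, 75/13); (-2, -3) → (46/13, -9/13)
T2 shear: y ← y + 1/2·x: (15/13, -36/13) → (15/13, -57/26); (34/13, -14/13) → (34/13, 3/13); (11/13, 75/13) → (11/13, 161/26); (46/13, -9/13) → (46/13, 14/13)
T3 reflect across x = 0: (15/13, -57/26) → (-15/13, -57/26); (34/13, 3/13) → (-34/13, 3/13); (11/13, 161/26) → (-11/13, 161/26); (46/13, 14/13) → (-46/13, 14/13)
T4 shear: y ← y + 2·x: (-15/13, -57/26) → (-15/13, -9/2); (-34/13, 3/13) → (-34/13, -5); (-11/13, 161/26) → (-11/13, 9/2); (-46/13, 14/13) → (-46/13, -6)
T5 rotate counter-clockwise with cos θ = 3/5, sin θ = 4/5: (-15/13, -9/2) → (189/65, -471/130); (-34/13, -5) → (158/65, -331/65); (-11/13, 9/2) → (-267/65, 263/130); (-46/13, -6) → (174/65, -418/65)
T6 translate by (1, 2): (189/65, -471/130) → (254/65, -211/130); (158/65, -331/65) → (223/65, -201/65); (-267/65, 263/130) → (-202/65, 523/130); (174/65, -418/65) → (239/65, -288/65)

image vertices: (254/65, -211/130), (223/65, -201/65), (-202/65, 523/130), (239/65, -288/65)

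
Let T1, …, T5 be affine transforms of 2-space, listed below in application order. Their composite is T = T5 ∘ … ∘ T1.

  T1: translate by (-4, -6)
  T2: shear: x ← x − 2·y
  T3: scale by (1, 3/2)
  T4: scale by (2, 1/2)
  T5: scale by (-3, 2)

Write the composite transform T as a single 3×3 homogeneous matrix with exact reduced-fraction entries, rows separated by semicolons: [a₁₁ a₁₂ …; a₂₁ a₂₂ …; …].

T1 = [1 0 -4; 0 1 -6; 0 0 1]
T2·T1 = [1 -2 8; 0 1 -6; 0 0 1]
T3·…·T1 = [1 -2 8; 0 3/2 -9; 0 0 1]
T4·…·T1 = [2 -4 16; 0 3/4 -9/2; 0 0 1]
T5·…·T1 = [-6 12 -48; 0 3/2 -9; 0 0 1]

T = [-6 12 -48; 0 3/2 -9; 0 0 1]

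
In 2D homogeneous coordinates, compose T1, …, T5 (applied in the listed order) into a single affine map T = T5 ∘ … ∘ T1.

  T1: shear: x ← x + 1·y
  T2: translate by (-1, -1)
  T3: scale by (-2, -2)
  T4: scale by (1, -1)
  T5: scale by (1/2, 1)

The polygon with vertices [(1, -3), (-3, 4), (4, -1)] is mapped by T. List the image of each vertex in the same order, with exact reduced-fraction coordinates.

T1 shear: x ← x + 1·y: (1, -3) → (-2, -3); (-3, 4) → (1, 4); (4, -1) → (3, -1)
T2 translate by (-1, -1): (-2, -3) → (-3, -4); (1, 4) → (0, 3); (3, -1) → (2, -2)
T3 scale by (-2, -2): (-3, -4) → (6, 8); (0, 3) → (0, -6); (2, -2) → (-4, 4)
T4 scale by (1, -1): (6, 8) → (6, -8); (0, -6) → (0, 6); (-4, 4) → (-4, -4)
T5 scale by (1/2, 1): (6, -8) → (3, -8); (0, 6) → (0, 6); (-4, -4) → (-2, -4)

image vertices: (3, -8), (0, 6), (-2, -4)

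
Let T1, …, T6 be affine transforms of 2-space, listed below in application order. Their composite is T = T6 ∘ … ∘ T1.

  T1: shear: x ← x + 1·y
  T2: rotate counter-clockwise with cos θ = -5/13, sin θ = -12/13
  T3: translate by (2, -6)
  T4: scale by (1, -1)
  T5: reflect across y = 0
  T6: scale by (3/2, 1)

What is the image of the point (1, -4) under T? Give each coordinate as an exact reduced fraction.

T(p) = (-21/26, -22/13)

T1 shear: x ← x + 1·y: (1, -4) → (-3, -4)
T2 rotate counter-clockwise with cos θ = -5/13, sin θ = -12/13: (-3, -4) → (-33/13, 56/13)
T3 translate by (2, -6): (-33/13, 56/13) → (-7/13, -22/13)
T4 scale by (1, -1): (-7/13, -22/13) → (-7/13, 22/13)
T5 reflect across y = 0: (-7/13, 22/13) → (-7/13, -22/13)
T6 scale by (3/2, 1): (-7/13, -22/13) → (-21/26, -22/13)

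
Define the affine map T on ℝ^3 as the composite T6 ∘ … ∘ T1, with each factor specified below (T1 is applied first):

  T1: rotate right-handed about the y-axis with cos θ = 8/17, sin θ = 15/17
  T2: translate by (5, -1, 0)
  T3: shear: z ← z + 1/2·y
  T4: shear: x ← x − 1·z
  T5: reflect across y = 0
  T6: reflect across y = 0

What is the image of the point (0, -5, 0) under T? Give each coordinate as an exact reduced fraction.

T(p) = (8, -6, -3)

T1 rotate right-handed about the y-axis with cos θ = 8/17, sin θ = 15/17: (0, -5, 0) → (0, -5, 0)
T2 translate by (5, -1, 0): (0, -5, 0) → (5, -6, 0)
T3 shear: z ← z + 1/2·y: (5, -6, 0) → (5, -6, -3)
T4 shear: x ← x − 1·z: (5, -6, -3) → (8, -6, -3)
T5 reflect across y = 0: (8, -6, -3) → (8, 6, -3)
T6 reflect across y = 0: (8, 6, -3) → (8, -6, -3)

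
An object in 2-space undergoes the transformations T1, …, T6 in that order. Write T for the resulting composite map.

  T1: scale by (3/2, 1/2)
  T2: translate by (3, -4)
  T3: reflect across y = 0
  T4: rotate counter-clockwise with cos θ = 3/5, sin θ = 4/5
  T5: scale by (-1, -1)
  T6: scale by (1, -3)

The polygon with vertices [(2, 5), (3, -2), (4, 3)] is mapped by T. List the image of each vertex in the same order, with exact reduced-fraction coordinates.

image vertices: (-12/5, 171/10), (-1/2, 27), (-17/5, 261/10)

T1 scale by (3/2, 1/2): (2, 5) → (3, 5/2); (3, -2) → (9/2, -1); (4, 3) → (6, 3/2)
T2 translate by (3, -4): (3, 5/2) → (6, -3/2); (9/2, -1) → (15/2, -5); (6, 3/2) → (9, -5/2)
T3 reflect across y = 0: (6, -3/2) → (6, 3/2); (15/2, -5) → (15/2, 5); (9, -5/2) → (9, 5/2)
T4 rotate counter-clockwise with cos θ = 3/5, sin θ = 4/5: (6, 3/2) → (12/5, 57/10); (15/2, 5) → (1/2, 9); (9, 5/2) → (17/5, 87/10)
T5 scale by (-1, -1): (12/5, 57/10) → (-12/5, -57/10); (1/2, 9) → (-1/2, -9); (17/5, 87/10) → (-17/5, -87/10)
T6 scale by (1, -3): (-12/5, -57/10) → (-12/5, 171/10); (-1/2, -9) → (-1/2, 27); (-17/5, -87/10) → (-17/5, 261/10)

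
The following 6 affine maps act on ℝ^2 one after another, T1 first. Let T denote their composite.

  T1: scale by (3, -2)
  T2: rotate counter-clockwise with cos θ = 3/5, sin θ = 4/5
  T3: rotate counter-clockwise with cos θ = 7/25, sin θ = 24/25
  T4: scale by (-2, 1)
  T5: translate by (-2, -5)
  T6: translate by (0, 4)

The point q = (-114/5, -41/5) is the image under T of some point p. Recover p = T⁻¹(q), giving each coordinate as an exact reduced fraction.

p = (-4, 2)

T1 = [3 0 0; 0 -2 0; 0 0 1]
T2·T1 = [9/5 8/5 0; 12/5 -6/5 0; 0 0 1]
T3·…·T1 = [-9/5 8/5 0; 12/5 6/5 0; 0 0 1]
T4·…·T1 = [18/5 -16/5 0; 12/5 6/5 0; 0 0 1]
T5·…·T1 = [18/5 -16/5 -2; 12/5 6/5 -5; 0 0 1]
T6·…·T1 = [18/5 -16/5 -2; 12/5 6/5 -1; 0 0 1]
det M = 12; M⁻¹ = [1/10 4/15 7/15; -1/5 3/10 -1/10; 0 0 1]
M⁻¹ · (-114/5, -41/5)ᵀ = (-4, 2)ᵀ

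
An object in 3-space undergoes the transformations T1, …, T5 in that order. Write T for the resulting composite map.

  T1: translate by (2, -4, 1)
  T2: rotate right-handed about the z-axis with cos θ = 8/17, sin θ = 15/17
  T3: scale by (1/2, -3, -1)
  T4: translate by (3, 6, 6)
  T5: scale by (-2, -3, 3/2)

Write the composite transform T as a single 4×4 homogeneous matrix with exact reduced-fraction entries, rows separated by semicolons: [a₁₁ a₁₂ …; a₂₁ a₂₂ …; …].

T = [-8/17 15/17 0 -178/17; 135/17 72/17 0 -324/17; 0 0 -3/2 15/2; 0 0 0 1]

T1 = [1 0 0 2; 0 1 0 -4; 0 0 1 1; 0 0 0 1]
T2·T1 = [8/17 -15/17 0 76/17; 15/17 8/17 0 -2/17; 0 0 1 1; 0 0 0 1]
T3·…·T1 = [4/17 -15/34 0 38/17; -45/17 -24/17 0 6/17; 0 0 -1 -1; 0 0 0 1]
T4·…·T1 = [4/17 -15/34 0 89/17; -45/17 -24/17 0 108/17; 0 0 -1 5; 0 0 0 1]
T5·…·T1 = [-8/17 15/17 0 -178/17; 135/17 72/17 0 -324/17; 0 0 -3/2 15/2; 0 0 0 1]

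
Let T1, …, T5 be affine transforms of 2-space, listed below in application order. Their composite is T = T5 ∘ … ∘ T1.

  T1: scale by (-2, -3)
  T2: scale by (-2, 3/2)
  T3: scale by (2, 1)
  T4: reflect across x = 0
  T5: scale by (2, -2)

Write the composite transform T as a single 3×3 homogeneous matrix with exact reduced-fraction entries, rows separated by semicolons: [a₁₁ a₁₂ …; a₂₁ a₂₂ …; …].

T = [-16 0 0; 0 9 0; 0 0 1]

T1 = [-2 0 0; 0 -3 0; 0 0 1]
T2·T1 = [4 0 0; 0 -9/2 0; 0 0 1]
T3·…·T1 = [8 0 0; 0 -9/2 0; 0 0 1]
T4·…·T1 = [-8 0 0; 0 -9/2 0; 0 0 1]
T5·…·T1 = [-16 0 0; 0 9 0; 0 0 1]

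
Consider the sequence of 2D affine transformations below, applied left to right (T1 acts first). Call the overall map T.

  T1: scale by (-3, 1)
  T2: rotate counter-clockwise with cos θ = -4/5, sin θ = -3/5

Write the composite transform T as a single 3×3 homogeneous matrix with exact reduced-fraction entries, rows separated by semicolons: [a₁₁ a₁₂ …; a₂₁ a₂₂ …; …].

T = [12/5 3/5 0; 9/5 -4/5 0; 0 0 1]

T1 = [-3 0 0; 0 1 0; 0 0 1]
T2·T1 = [12/5 3/5 0; 9/5 -4/5 0; 0 0 1]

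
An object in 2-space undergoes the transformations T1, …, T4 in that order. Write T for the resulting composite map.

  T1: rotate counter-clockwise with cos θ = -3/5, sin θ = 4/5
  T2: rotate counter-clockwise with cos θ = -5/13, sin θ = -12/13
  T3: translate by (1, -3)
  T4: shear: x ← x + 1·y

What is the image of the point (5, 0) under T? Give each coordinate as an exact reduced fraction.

T(p) = (53/13, -23/13)

T1 rotate counter-clockwise with cos θ = -3/5, sin θ = 4/5: (5, 0) → (-3, 4)
T2 rotate counter-clockwise with cos θ = -5/13, sin θ = -12/13: (-3, 4) → (63/13, 16/13)
T3 translate by (1, -3): (63/13, 16/13) → (76/13, -23/13)
T4 shear: x ← x + 1·y: (76/13, -23/13) → (53/13, -23/13)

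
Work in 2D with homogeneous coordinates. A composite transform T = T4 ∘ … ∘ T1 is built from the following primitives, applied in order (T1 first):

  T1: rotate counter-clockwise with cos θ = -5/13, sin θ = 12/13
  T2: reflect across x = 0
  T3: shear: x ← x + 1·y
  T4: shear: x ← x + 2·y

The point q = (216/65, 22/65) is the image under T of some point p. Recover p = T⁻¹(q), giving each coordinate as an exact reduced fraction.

p = (6/5, 2)

T1 = [-5/13 -12/13 0; 12/13 -5/13 0; 0 0 1]
T2·T1 = [5/13 12/13 0; 12/13 -5/13 0; 0 0 1]
T3·…·T1 = [17/13 7/13 0; 12/13 -5/13 0; 0 0 1]
T4·…·T1 = [41/13 -3/13 0; 12/13 -5/13 0; 0 0 1]
det M = -1; M⁻¹ = [5/13 -3/13 0; 12/13 -41/13 0; 0 0 1]
M⁻¹ · (216/65, 22/65)ᵀ = (6/5, 2)ᵀ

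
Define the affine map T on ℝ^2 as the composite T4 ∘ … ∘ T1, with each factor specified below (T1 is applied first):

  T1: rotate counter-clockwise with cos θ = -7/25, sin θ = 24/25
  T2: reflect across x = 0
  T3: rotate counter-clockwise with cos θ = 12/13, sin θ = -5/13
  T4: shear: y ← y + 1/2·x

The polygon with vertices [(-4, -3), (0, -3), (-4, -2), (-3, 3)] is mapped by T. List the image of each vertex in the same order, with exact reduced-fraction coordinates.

T1 rotate counter-clockwise with cos θ = -7/25, sin θ = 24/25: (-4, -3) → (4, -3); (0, -3) → (72/25, 21/25); (-4, -2) → (76/25, -82/25); (-3, 3) → (-51/25, -93/25)
T2 reflect across x = 0: (4, -3) → (-4, -3); (72/25, 21/25) → (-72/25, 21/25); (76/25, -82/25) → (-76/25, -82/25); (-51/25, -93/25) → (51/25, -93/25)
T3 rotate counter-clockwise with cos θ = 12/13, sin θ = -5/13: (-4, -3) → (-63/13, -16/13); (-72/25, 21/25) → (-759/325, 612/325); (-76/25, -82/25) → (-1322/325, -604/325); (51/25, -93/25) → (147/325, -1371/325)
T4 shear: y ← y + 1/2·x: (-63/13, -16/13) → (-63/13, -95/26); (-759/325, 612/325) → (-759/325, 93/130); (-1322/325, -604/325) → (-1322/325, -253/65); (147/325, -1371/325) → (147/325, -519/130)

image vertices: (-63/13, -95/26), (-759/325, 93/130), (-1322/325, -253/65), (147/325, -519/130)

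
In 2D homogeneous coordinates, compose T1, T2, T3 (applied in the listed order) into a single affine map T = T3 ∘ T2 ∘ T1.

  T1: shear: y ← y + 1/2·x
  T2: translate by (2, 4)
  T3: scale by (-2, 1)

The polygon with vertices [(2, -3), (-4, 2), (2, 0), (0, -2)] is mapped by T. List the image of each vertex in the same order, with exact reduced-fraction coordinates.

image vertices: (-8, 2), (4, 4), (-8, 5), (-4, 2)

T1 shear: y ← y + 1/2·x: (2, -3) → (2, -2); (-4, 2) → (-4, 0); (2, 0) → (2, 1); (0, -2) → (0, -2)
T2 translate by (2, 4): (2, -2) → (4, 2); (-4, 0) → (-2, 4); (2, 1) → (4, 5); (0, -2) → (2, 2)
T3 scale by (-2, 1): (4, 2) → (-8, 2); (-2, 4) → (4, 4); (4, 5) → (-8, 5); (2, 2) → (-4, 2)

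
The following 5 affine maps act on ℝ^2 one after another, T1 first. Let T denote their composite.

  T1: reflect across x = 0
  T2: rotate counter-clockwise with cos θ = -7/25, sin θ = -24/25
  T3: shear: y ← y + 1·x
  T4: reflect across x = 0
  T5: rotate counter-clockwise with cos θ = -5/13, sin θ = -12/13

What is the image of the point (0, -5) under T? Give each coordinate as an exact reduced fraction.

T(p) = (-324/65, -203/65)

T1 reflect across x = 0: (0, -5) → (0, -5)
T2 rotate counter-clockwise with cos θ = -7/25, sin θ = -24/25: (0, -5) → (-24/5, 7/5)
T3 shear: y ← y + 1·x: (-24/5, 7/5) → (-24/5, -17/5)
T4 reflect across x = 0: (-24/5, -17/5) → (24/5, -17/5)
T5 rotate counter-clockwise with cos θ = -5/13, sin θ = -12/13: (24/5, -17/5) → (-324/65, -203/65)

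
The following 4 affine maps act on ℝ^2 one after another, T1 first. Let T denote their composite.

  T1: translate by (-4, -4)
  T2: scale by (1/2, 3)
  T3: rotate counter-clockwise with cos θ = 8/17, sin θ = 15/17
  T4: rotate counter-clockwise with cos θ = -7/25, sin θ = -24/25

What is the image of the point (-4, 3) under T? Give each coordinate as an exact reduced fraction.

T(p) = (-2107/425, 276/425)

T1 translate by (-4, -4): (-4, 3) → (-8, -1)
T2 scale by (1/2, 3): (-8, -1) → (-4, -3)
T3 rotate counter-clockwise with cos θ = 8/17, sin θ = 15/17: (-4, -3) → (13/17, -84/17)
T4 rotate counter-clockwise with cos θ = -7/25, sin θ = -24/25: (13/17, -84/17) → (-2107/425, 276/425)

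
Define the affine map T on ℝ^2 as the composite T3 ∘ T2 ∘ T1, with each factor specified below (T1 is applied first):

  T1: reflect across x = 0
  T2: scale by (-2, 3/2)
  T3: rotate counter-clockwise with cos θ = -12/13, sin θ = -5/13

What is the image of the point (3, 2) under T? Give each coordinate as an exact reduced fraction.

T1 reflect across x = 0: (3, 2) → (-3, 2)
T2 scale by (-2, 3/2): (-3, 2) → (6, 3)
T3 rotate counter-clockwise with cos θ = -12/13, sin θ = -5/13: (6, 3) → (-57/13, -66/13)

T(p) = (-57/13, -66/13)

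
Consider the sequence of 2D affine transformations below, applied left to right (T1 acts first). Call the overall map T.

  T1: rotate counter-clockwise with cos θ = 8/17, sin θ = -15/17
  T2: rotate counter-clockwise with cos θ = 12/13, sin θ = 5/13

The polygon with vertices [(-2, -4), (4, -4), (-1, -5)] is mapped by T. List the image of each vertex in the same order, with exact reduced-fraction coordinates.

image vertices: (-902/221, -404/221), (124/221, -1244/221), (-67/17, -55/17)

T1 rotate counter-clockwise with cos θ = 8/17, sin θ = -15/17: (-2, -4) → (-76/17, -2/17); (4, -4) → (-28/17, -92/17); (-1, -5) → (-83/17, -25/17)
T2 rotate counter-clockwise with cos θ = 12/13, sin θ = 5/13: (-76/17, -2/17) → (-902/221, -404/221); (-28/17, -92/17) → (124/221, -1244/221); (-83/17, -25/17) → (-67/17, -55/17)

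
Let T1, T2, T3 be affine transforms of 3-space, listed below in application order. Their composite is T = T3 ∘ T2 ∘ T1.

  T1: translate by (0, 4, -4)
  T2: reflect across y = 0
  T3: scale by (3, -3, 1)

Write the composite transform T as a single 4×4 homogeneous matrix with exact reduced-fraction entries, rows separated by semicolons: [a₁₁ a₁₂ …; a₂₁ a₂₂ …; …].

T1 = [1 0 0 0; 0 1 0 4; 0 0 1 -4; 0 0 0 1]
T2·T1 = [1 0 0 0; 0 -1 0 -4; 0 0 1 -4; 0 0 0 1]
T3·…·T1 = [3 0 0 0; 0 3 0 12; 0 0 1 -4; 0 0 0 1]

T = [3 0 0 0; 0 3 0 12; 0 0 1 -4; 0 0 0 1]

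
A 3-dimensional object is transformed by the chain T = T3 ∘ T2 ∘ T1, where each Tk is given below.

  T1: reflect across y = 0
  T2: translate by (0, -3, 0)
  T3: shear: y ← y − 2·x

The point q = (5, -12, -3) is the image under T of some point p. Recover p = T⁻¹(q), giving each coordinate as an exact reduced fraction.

p = (5, -1, -3)

T1 = [1 0 0 0; 0 -1 0 0; 0 0 1 0; 0 0 0 1]
T2·T1 = [1 0 0 0; 0 -1 0 -3; 0 0 1 0; 0 0 0 1]
T3·…·T1 = [1 0 0 0; -2 -1 0 -3; 0 0 1 0; 0 0 0 1]
det M = -1; M⁻¹ = [1 0 0 0; -2 -1 0 -3; 0 0 1 0; 0 0 0 1]
M⁻¹ · (5, -12, -3)ᵀ = (5, -1, -3)ᵀ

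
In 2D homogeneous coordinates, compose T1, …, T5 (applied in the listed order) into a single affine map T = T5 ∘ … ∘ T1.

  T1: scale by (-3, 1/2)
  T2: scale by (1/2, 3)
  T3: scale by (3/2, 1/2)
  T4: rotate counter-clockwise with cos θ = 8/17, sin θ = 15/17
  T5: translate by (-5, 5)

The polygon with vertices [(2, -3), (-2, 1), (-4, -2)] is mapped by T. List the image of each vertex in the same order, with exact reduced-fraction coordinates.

T1 scale by (-3, 1/2): (2, -3) → (-6, -3/2); (-2, 1) → (6, 1/2); (-4, -2) → (12, -1)
T2 scale by (1/2, 3): (-6, -3/2) → (-3, -9/2); (6, 1/2) → (3, 3/2); (12, -1) → (6, -3)
T3 scale by (3/2, 1/2): (-3, -9/2) → (-9/2, -9/4); (3, 3/2) → (9/2, 3/4); (6, -3) → (9, -3/2)
T4 rotate counter-clockwise with cos θ = 8/17, sin θ = 15/17: (-9/2, -9/4) → (-9/68, -171/34); (9/2, 3/4) → (99/68, 147/34); (9, -3/2) → (189/34, 123/17)
T5 translate by (-5, 5): (-9/68, -171/34) → (-349/68, -1/34); (99/68, 147/34) → (-241/68, 317/34); (189/34, 123/17) → (19/34, 208/17)

image vertices: (-349/68, -1/34), (-241/68, 317/34), (19/34, 208/17)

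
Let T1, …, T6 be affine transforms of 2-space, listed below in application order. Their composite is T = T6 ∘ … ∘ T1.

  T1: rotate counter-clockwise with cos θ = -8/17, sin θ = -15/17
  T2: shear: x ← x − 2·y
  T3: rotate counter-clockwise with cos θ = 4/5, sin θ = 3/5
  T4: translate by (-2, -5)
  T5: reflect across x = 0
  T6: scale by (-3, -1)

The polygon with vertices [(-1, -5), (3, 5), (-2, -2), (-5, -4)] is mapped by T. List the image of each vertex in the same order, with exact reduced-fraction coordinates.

image vertices: (-3129/85, 736/85), (171/5, 6/5), (-2196/85, 559/85), (-4281/85, 699/85)

T1 rotate counter-clockwise with cos θ = -8/17, sin θ = -15/17: (-1, -5) → (-67/17, 55/17); (3, 5) → (3, -5); (-2, -2) → (-14/17, 46/17); (-5, -4) → (-20/17, 107/17)
T2 shear: x ← x − 2·y: (-67/17, 55/17) → (-177/17, 55/17); (3, -5) → (13, -5); (-14/17, 46/17) → (-106/17, 46/17); (-20/17, 107/17) → (-234/17, 107/17)
T3 rotate counter-clockwise with cos θ = 4/5, sin θ = 3/5: (-177/17, 55/17) → (-873/85, -311/85); (13, -5) → (67/5, 19/5); (-106/17, 46/17) → (-562/85, -134/85); (-234/17, 107/17) → (-1257/85, -274/85)
T4 translate by (-2, -5): (-873/85, -311/85) → (-1043/85, -736/85); (67/5, 19/5) → (57/5, -6/5); (-562/85, -134/85) → (-732/85, -559/85); (-1257/85, -274/85) → (-1427/85, -699/85)
T5 reflect across x = 0: (-1043/85, -736/85) → (1043/85, -736/85); (57/5, -6/5) → (-57/5, -6/5); (-732/85, -559/85) → (732/85, -559/85); (-1427/85, -699/85) → (1427/85, -699/85)
T6 scale by (-3, -1): (1043/85, -736/85) → (-3129/85, 736/85); (-57/5, -6/5) → (171/5, 6/5); (732/85, -559/85) → (-2196/85, 559/85); (1427/85, -699/85) → (-4281/85, 699/85)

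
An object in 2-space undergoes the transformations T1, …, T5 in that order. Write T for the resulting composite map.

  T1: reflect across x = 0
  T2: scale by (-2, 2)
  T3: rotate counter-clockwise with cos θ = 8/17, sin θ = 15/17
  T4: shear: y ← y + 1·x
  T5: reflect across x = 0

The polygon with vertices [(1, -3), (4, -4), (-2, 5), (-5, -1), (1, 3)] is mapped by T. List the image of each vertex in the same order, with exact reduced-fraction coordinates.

image vertices: (-106/17, 88/17), (-184/17, 240/17), (182/17, -162/17), (50/17, -216/17), (74/17, 4/17)

T1 reflect across x = 0: (1, -3) → (-1, -3); (4, -4) → (-4, -4); (-2, 5) → (2, 5); (-5, -1) → (5, -1); (1, 3) → (-1, 3)
T2 scale by (-2, 2): (-1, -3) → (2, -6); (-4, -4) → (8, -8); (2, 5) → (-4, 10); (5, -1) → (-10, -2); (-1, 3) → (2, 6)
T3 rotate counter-clockwise with cos θ = 8/17, sin θ = 15/17: (2, -6) → (106/17, -18/17); (8, -8) → (184/17, 56/17); (-4, 10) → (-182/17, 20/17); (-10, -2) → (-50/17, -166/17); (2, 6) → (-74/17, 78/17)
T4 shear: y ← y + 1·x: (106/17, -18/17) → (106/17, 88/17); (184/17, 56/17) → (184/17, 240/17); (-182/17, 20/17) → (-182/17, -162/17); (-50/17, -166/17) → (-50/17, -216/17); (-74/17, 78/17) → (-74/17, 4/17)
T5 reflect across x = 0: (106/17, 88/17) → (-106/17, 88/17); (184/17, 240/17) → (-184/17, 240/17); (-182/17, -162/17) → (182/17, -162/17); (-50/17, -216/17) → (50/17, -216/17); (-74/17, 4/17) → (74/17, 4/17)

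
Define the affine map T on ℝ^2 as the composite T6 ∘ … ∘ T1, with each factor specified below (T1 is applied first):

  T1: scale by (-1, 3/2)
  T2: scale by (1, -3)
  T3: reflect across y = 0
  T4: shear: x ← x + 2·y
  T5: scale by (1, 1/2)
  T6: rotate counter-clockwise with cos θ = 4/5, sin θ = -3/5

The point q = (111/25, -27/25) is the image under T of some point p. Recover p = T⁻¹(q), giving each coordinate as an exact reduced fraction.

T1 = [-1 0 0; 0 3/2 0; 0 0 1]
T2·T1 = [-1 0 0; 0 -9/2 0; 0 0 1]
T3·…·T1 = [-1 0 0; 0 9/2 0; 0 0 1]
T4·…·T1 = [-1 9 0; 0 9/2 0; 0 0 1]
T5·…·T1 = [-1 9 0; 0 9/4 0; 0 0 1]
T6·…·T1 = [-4/5 171/20 0; 3/5 -18/5 0; 0 0 1]
det M = -9/4; M⁻¹ = [8/5 19/5 0; 4/15 16/45 0; 0 0 1]
M⁻¹ · (111/25, -27/25)ᵀ = (3, 4/5)ᵀ

p = (3, 4/5)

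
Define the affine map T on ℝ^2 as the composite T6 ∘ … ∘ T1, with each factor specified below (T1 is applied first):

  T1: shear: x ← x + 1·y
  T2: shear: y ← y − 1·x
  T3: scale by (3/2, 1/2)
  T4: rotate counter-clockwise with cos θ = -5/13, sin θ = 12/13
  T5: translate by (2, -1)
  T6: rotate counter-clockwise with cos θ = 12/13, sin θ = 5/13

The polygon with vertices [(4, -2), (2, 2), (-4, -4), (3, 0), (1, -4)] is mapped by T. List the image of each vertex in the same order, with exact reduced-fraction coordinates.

T1 shear: x ← x + 1·y: (4, -2) → (2, -2); (2, 2) → (4, 2); (-4, -4) → (-8, -4); (3, 0) → (3, 0); (1, -4) → (-3, -4)
T2 shear: y ← y − 1·x: (2, -2) → (2, -4); (4, 2) → (4, -2); (-8, -4) → (-8, 4); (3, 0) → (3, -3); (-3, -4) → (-3, -1)
T3 scale by (3/2, 1/2): (2, -4) → (3, -2); (4, -2) → (6, -1); (-8, 4) → (-12, 2); (3, -3) → (9/2, -3/2); (-3, -1) → (-9/2, -1/2)
T4 rotate counter-clockwise with cos θ = -5/13, sin θ = 12/13: (3, -2) → (9/13, 46/13); (6, -1) → (-18/13, 77/13); (-12, 2) → (36/13, -154/13); (9/2, -3/2) → (-9/26, 123/26); (-9/2, -1/2) → (57/26, -103/26)
T5 translate by (2, -1): (9/13, 46/13) → (35/13, 33/13); (-18/13, 77/13) → (8/13, 64/13); (36/13, -154/13) → (62/13, -167/13); (-9/26, 123/26) → (43/26, 97/26); (57/26, -103/26) → (109/26, -129/26)
T6 rotate counter-clockwise with cos θ = 12/13, sin θ = 5/13: (35/13, 33/13) → (255/169, 571/169); (8/13, 64/13) → (-224/169, 808/169); (62/13, -167/13) → (1579/169, -1694/169); (43/26, 97/26) → (31/338, 1379/338); (109/26, -129/26) → (1953/338, -1003/338)

image vertices: (255/169, 571/169), (-224/169, 808/169), (1579/169, -1694/169), (31/338, 1379/338), (1953/338, -1003/338)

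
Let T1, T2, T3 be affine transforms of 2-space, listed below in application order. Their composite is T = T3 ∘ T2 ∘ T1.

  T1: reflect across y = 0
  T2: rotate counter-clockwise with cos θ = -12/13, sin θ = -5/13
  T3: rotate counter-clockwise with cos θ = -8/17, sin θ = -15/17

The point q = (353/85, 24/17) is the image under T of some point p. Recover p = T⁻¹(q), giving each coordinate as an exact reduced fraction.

p = (9/5, 4)

T1 = [1 0 0; 0 -1 0; 0 0 1]
T2·T1 = [-12/13 -5/13 0; -5/13 12/13 0; 0 0 1]
T3·…·T1 = [21/221 220/221 0; 220/221 -21/221 0; 0 0 1]
det M = -1; M⁻¹ = [21/221 220/221 0; 220/221 -21/221 0; 0 0 1]
M⁻¹ · (353/85, 24/17)ᵀ = (9/5, 4)ᵀ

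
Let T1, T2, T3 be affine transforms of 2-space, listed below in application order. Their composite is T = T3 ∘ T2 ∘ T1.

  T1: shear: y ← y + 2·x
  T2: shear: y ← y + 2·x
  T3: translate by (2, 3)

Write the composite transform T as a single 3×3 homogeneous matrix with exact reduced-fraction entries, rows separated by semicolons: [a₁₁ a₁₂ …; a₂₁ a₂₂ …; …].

T1 = [1 0 0; 2 1 0; 0 0 1]
T2·T1 = [1 0 0; 4 1 0; 0 0 1]
T3·…·T1 = [1 0 2; 4 1 3; 0 0 1]

T = [1 0 2; 4 1 3; 0 0 1]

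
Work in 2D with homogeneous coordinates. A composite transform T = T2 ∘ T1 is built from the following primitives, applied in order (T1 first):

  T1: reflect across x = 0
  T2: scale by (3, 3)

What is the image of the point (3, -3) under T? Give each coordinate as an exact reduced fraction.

T(p) = (-9, -9)

T1 reflect across x = 0: (3, -3) → (-3, -3)
T2 scale by (3, 3): (-3, -3) → (-9, -9)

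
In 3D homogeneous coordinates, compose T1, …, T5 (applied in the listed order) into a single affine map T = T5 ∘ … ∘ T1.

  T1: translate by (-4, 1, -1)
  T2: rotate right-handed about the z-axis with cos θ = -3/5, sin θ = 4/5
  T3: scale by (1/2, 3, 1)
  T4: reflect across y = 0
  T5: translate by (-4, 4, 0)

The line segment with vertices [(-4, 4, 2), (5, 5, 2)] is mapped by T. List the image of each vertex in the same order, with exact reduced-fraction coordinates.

image vertices: (-18/5, 161/5, 1), (-67/10, 62/5, 1)

T1 translate by (-4, 1, -1): (-4, 4, 2) → (-8, 5, 1); (5, 5, 2) → (1, 6, 1)
T2 rotate right-handed about the z-axis with cos θ = -3/5, sin θ = 4/5: (-8, 5, 1) → (4/5, -47/5, 1); (1, 6, 1) → (-27/5, -14/5, 1)
T3 scale by (1/2, 3, 1): (4/5, -47/5, 1) → (2/5, -141/5, 1); (-27/5, -14/5, 1) → (-27/10, -42/5, 1)
T4 reflect across y = 0: (2/5, -141/5, 1) → (2/5, 141/5, 1); (-27/10, -42/5, 1) → (-27/10, 42/5, 1)
T5 translate by (-4, 4, 0): (2/5, 141/5, 1) → (-18/5, 161/5, 1); (-27/10, 42/5, 1) → (-67/10, 62/5, 1)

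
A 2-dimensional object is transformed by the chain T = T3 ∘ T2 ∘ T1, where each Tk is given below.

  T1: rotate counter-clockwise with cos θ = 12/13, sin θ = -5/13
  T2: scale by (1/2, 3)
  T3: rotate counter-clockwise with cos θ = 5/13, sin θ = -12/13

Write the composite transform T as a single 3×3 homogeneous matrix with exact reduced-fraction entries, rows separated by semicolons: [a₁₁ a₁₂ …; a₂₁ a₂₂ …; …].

T = [-150/169 889/338 0; -147/169 150/169 0; 0 0 1]

T1 = [12/13 5/13 0; -5/13 12/13 0; 0 0 1]
T2·T1 = [6/13 5/26 0; -15/13 36/13 0; 0 0 1]
T3·…·T1 = [-150/169 889/338 0; -147/169 150/169 0; 0 0 1]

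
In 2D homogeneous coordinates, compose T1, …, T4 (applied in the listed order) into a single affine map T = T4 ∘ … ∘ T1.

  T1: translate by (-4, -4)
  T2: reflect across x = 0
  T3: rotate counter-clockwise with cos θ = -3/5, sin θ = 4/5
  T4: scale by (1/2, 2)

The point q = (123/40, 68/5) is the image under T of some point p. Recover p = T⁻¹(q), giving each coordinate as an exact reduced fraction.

T1 = [1 0 -4; 0 1 -4; 0 0 1]
T2·T1 = [-1 0 4; 0 1 -4; 0 0 1]
T3·…·T1 = [3/5 -4/5 4/5; -4/5 -3/5 28/5; 0 0 1]
T4·…·T1 = [3/10 -2/5 2/5; -8/5 -6/5 56/5; 0 0 1]
det M = -1; M⁻¹ = [6/5 -2/5 4; -8/5 -3/10 4; 0 0 1]
M⁻¹ · (123/40, 68/5)ᵀ = (9/4, -5)ᵀ

p = (9/4, -5)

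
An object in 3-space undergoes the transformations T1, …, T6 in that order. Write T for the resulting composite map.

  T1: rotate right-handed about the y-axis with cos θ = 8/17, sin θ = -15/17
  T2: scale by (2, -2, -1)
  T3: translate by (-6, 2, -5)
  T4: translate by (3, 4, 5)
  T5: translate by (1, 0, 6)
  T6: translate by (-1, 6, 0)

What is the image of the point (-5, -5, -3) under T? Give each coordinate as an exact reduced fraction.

T1 rotate right-handed about the y-axis with cos θ = 8/17, sin θ = -15/17: (-5, -5, -3) → (5/17, -5, -99/17)
T2 scale by (2, -2, -1): (5/17, -5, -99/17) → (10/17, 10, 99/17)
T3 translate by (-6, 2, -5): (10/17, 10, 99/17) → (-92/17, 12, 14/17)
T4 translate by (3, 4, 5): (-92/17, 12, 14/17) → (-41/17, 16, 99/17)
T5 translate by (1, 0, 6): (-41/17, 16, 99/17) → (-24/17, 16, 201/17)
T6 translate by (-1, 6, 0): (-24/17, 16, 201/17) → (-41/17, 22, 201/17)

T(p) = (-41/17, 22, 201/17)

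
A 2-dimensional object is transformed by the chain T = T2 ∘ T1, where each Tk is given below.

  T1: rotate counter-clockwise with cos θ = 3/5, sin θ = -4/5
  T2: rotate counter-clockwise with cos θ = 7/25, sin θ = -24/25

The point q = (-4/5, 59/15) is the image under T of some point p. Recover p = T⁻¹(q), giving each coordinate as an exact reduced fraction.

T1 = [3/5 4/5 0; -4/5 3/5 0; 0 0 1]
T2·T1 = [-3/5 4/5 0; -4/5 -3/5 0; 0 0 1]
det M = 1; M⁻¹ = [-3/5 -4/5 0; 4/5 -3/5 0; 0 0 1]
M⁻¹ · (-4/5, 59/15)ᵀ = (-8/3, -3)ᵀ

p = (-8/3, -3)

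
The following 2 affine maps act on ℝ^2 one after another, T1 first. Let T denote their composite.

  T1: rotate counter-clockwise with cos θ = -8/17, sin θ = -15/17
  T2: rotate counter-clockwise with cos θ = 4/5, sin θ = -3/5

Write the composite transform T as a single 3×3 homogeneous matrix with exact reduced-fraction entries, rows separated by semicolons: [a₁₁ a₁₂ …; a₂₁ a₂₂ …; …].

T1 = [-8/17 15/17 0; -15/17 -8/17 0; 0 0 1]
T2·T1 = [-77/85 36/85 0; -36/85 -77/85 0; 0 0 1]

T = [-77/85 36/85 0; -36/85 -77/85 0; 0 0 1]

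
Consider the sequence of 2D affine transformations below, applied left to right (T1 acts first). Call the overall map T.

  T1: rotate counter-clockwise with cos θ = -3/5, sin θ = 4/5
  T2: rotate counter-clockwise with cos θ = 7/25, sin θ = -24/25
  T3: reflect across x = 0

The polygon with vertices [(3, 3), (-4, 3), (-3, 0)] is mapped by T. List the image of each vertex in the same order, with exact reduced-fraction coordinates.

T1 rotate counter-clockwise with cos θ = -3/5, sin θ = 4/5: (3, 3) → (-21/5, 3/5); (-4, 3) → (0, -5); (-3, 0) → (9/5, -12/5)
T2 rotate counter-clockwise with cos θ = 7/25, sin θ = -24/25: (-21/5, 3/5) → (-3/5, 21/5); (0, -5) → (-24/5, -7/5); (9/5, -12/5) → (-9/5, -12/5)
T3 reflect across x = 0: (-3/5, 21/5) → (3/5, 21/5); (-24/5, -7/5) → (24/5, -7/5); (-9/5, -12/5) → (9/5, -12/5)

image vertices: (3/5, 21/5), (24/5, -7/5), (9/5, -12/5)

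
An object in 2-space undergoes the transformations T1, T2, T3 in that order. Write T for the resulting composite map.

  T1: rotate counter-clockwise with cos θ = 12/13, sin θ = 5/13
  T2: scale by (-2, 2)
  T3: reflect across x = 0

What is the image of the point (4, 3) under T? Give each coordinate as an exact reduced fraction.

T1 rotate counter-clockwise with cos θ = 12/13, sin θ = 5/13: (4, 3) → (33/13, 56/13)
T2 scale by (-2, 2): (33/13, 56/13) → (-66/13, 112/13)
T3 reflect across x = 0: (-66/13, 112/13) → (66/13, 112/13)

T(p) = (66/13, 112/13)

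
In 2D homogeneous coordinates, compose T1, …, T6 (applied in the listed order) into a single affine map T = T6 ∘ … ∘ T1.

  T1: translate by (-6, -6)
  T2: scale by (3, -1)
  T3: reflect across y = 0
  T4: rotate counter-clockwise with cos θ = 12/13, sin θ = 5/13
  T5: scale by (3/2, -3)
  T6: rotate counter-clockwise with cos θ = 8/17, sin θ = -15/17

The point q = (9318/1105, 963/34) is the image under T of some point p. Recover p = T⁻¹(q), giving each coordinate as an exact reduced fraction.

p = (4/5, 5)

T1 = [1 0 -6; 0 1 -6; 0 0 1]
T2·T1 = [3 0 -18; 0 -1 6; 0 0 1]
T3·…·T1 = [3 0 -18; 0 1 -6; 0 0 1]
T4·…·T1 = [36/13 -5/13 -186/13; 15/13 12/13 -162/13; 0 0 1]
T5·…·T1 = [54/13 -15/26 -279/13; -45/13 -36/13 486/13; 0 0 1]
T6·…·T1 = [-243/221 -600/221 5058/221; -90/17 -27/34 621/17; 0 0 1]
det M = -27/2; M⁻¹ = [1/17 -400/1989 6; -20/51 18/221 6; 0 0 1]
M⁻¹ · (9318/1105, 963/34)ᵀ = (4/5, 5)ᵀ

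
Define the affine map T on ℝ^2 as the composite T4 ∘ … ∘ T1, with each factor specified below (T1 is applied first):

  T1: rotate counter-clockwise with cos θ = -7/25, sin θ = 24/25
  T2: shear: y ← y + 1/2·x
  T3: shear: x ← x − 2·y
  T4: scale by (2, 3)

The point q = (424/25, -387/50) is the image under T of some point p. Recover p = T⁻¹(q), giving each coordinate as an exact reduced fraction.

p = (-5, -2)

T1 = [-7/25 -24/25 0; 24/25 -7/25 0; 0 0 1]
T2·T1 = [-7/25 -24/25 0; 41/50 -19/25 0; 0 0 1]
T3·…·T1 = [-48/25 14/25 0; 41/50 -19/25 0; 0 0 1]
T4·…·T1 = [-96/25 28/25 0; 123/50 -57/25 0; 0 0 1]
det M = 6; M⁻¹ = [-19/50 -14/75 0; -41/100 -16/25 0; 0 0 1]
M⁻¹ · (424/25, -387/50)ᵀ = (-5, -2)ᵀ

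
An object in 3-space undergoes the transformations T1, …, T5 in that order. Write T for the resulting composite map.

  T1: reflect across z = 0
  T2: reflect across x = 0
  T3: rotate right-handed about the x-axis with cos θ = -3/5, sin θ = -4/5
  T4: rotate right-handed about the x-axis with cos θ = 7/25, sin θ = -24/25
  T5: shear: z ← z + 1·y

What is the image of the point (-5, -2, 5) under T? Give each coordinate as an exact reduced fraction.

T(p) = (5, 454/125, 951/125)

T1 reflect across z = 0: (-5, -2, 5) → (-5, -2, -5)
T2 reflect across x = 0: (-5, -2, -5) → (5, -2, -5)
T3 rotate right-handed about the x-axis with cos θ = -3/5, sin θ = -4/5: (5, -2, -5) → (5, -14/5, 23/5)
T4 rotate right-handed about the x-axis with cos θ = 7/25, sin θ = -24/25: (5, -14/5, 23/5) → (5, 454/125, 497/125)
T5 shear: z ← z + 1·y: (5, 454/125, 497/125) → (5, 454/125, 951/125)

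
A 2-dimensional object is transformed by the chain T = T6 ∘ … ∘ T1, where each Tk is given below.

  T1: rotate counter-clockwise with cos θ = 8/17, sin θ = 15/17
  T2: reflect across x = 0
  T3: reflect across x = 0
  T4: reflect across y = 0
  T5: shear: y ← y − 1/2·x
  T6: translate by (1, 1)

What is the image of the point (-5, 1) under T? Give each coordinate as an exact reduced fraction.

T(p) = (-38/17, 223/34)

T1 rotate counter-clockwise with cos θ = 8/17, sin θ = 15/17: (-5, 1) → (-55/17, -67/17)
T2 reflect across x = 0: (-55/17, -67/17) → (55/17, -67/17)
T3 reflect across x = 0: (55/17, -67/17) → (-55/17, -67/17)
T4 reflect across y = 0: (-55/17, -67/17) → (-55/17, 67/17)
T5 shear: y ← y − 1/2·x: (-55/17, 67/17) → (-55/17, 189/34)
T6 translate by (1, 1): (-55/17, 189/34) → (-38/17, 223/34)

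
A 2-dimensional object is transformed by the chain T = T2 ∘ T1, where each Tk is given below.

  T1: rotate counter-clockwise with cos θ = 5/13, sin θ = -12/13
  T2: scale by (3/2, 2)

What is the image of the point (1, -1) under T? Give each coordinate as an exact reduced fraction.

T(p) = (-21/26, -34/13)

T1 rotate counter-clockwise with cos θ = 5/13, sin θ = -12/13: (1, -1) → (-7/13, -17/13)
T2 scale by (3/2, 2): (-7/13, -17/13) → (-21/26, -34/13)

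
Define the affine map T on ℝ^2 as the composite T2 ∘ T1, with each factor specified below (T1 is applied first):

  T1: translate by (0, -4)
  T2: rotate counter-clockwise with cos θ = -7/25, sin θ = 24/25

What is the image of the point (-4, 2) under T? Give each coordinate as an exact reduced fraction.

T(p) = (76/25, -82/25)

T1 translate by (0, -4): (-4, 2) → (-4, -2)
T2 rotate counter-clockwise with cos θ = -7/25, sin θ = 24/25: (-4, -2) → (76/25, -82/25)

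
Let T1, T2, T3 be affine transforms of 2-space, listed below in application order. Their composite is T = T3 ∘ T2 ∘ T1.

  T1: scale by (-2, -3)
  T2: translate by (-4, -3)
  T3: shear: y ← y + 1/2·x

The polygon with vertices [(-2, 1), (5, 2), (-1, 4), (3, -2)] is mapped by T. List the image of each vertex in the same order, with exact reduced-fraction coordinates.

T1 scale by (-2, -3): (-2, 1) → (4, -3); (5, 2) → (-10, -6); (-1, 4) → (2, -12); (3, -2) → (-6, 6)
T2 translate by (-4, -3): (4, -3) → (0, -6); (-10, -6) → (-14, -9); (2, -12) → (-2, -15); (-6, 6) → (-10, 3)
T3 shear: y ← y + 1/2·x: (0, -6) → (0, -6); (-14, -9) → (-14, -16); (-2, -15) → (-2, -16); (-10, 3) → (-10, -2)

image vertices: (0, -6), (-14, -16), (-2, -16), (-10, -2)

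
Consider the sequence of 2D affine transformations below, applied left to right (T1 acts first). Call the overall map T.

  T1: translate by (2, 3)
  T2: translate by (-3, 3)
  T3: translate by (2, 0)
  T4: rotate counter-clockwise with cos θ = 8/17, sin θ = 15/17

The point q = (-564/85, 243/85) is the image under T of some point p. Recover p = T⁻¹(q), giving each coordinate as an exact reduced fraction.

T1 = [1 0 2; 0 1 3; 0 0 1]
T2·T1 = [1 0 -1; 0 1 6; 0 0 1]
T3·…·T1 = [1 0 1; 0 1 6; 0 0 1]
T4·…·T1 = [8/17 -15/17 -82/17; 15/17 8/17 63/17; 0 0 1]
det M = 1; M⁻¹ = [8/17 15/17 -1; -15/17 8/17 -6; 0 0 1]
M⁻¹ · (-564/85, 243/85)ᵀ = (-8/5, 6/5)ᵀ

p = (-8/5, 6/5)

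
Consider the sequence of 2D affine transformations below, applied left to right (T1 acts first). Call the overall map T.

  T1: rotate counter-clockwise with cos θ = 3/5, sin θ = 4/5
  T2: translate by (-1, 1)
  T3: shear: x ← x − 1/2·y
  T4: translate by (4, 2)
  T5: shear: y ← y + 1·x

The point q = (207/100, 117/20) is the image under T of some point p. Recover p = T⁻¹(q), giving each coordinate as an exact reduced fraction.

T1 = [3/5 -4/5 0; 4/5 3/5 0; 0 0 1]
T2·T1 = [3/5 -4/5 -1; 4/5 3/5 1; 0 0 1]
T3·…·T1 = [1/5 -11/10 -3/2; 4/5 3/5 1; 0 0 1]
T4·…·T1 = [1/5 -11/10 5/2; 4/5 3/5 3; 0 0 1]
T5·…·T1 = [1/5 -11/10 5/2; 1 -1/2 11/2; 0 0 1]
det M = 1; M⁻¹ = [-1/2 11/10 -24/5; -1 1/5 7/5; 0 0 1]
M⁻¹ · (207/100, 117/20)ᵀ = (3/5, 1/2)ᵀ

p = (3/5, 1/2)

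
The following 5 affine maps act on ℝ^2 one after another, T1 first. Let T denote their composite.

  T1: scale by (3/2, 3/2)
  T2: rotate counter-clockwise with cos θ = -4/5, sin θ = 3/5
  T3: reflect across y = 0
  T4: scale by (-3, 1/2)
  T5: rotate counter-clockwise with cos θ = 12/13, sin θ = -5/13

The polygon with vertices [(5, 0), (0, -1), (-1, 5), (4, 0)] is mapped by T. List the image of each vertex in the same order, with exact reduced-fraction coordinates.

image vertices: (63/4, -9), (-177/65, 63/130), (2721/260, -81/130), (63/5, -36/5)

T1 scale by (3/2, 3/2): (5, 0) → (15/2, 0); (0, -1) → (0, -3/2); (-1, 5) → (-3/2, 15/2); (4, 0) → (6, 0)
T2 rotate counter-clockwise with cos θ = -4/5, sin θ = 3/5: (15/2, 0) → (-6, 9/2); (0, -3/2) → (9/10, 6/5); (-3/2, 15/2) → (-33/10, -69/10); (6, 0) → (-24/5, 18/5)
T3 reflect across y = 0: (-6, 9/2) → (-6, -9/2); (9/10, 6/5) → (9/10, -6/5); (-33/10, -69/10) → (-33/10, 69/10); (-24/5, 18/5) → (-24/5, -18/5)
T4 scale by (-3, 1/2): (-6, -9/2) → (18, -9/4); (9/10, -6/5) → (-27/10, -3/5); (-33/10, 69/10) → (99/10, 69/20); (-24/5, -18/5) → (72/5, -9/5)
T5 rotate counter-clockwise with cos θ = 12/13, sin θ = -5/13: (18, -9/4) → (63/4, -9); (-27/10, -3/5) → (-177/65, 63/130); (99/10, 69/20) → (2721/260, -81/130); (72/5, -9/5) → (63/5, -36/5)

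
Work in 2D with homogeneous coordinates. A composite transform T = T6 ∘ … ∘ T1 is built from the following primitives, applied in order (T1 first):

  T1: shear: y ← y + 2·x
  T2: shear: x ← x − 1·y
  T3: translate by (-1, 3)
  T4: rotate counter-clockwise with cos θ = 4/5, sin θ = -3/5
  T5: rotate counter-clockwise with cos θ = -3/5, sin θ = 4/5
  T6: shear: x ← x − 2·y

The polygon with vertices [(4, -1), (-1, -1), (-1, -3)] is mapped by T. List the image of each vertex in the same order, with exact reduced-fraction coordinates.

T1 shear: y ← y + 2·x: (4, -1) → (4, 7); (-1, -1) → (-1, -3); (-1, -3) → (-1, -5)
T2 shear: x ← x − 1·y: (4, 7) → (-3, 7); (-1, -3) → (2, -3); (-1, -5) → (4, -5)
T3 translate by (-1, 3): (-3, 7) → (-4, 10); (2, -3) → (1, 0); (4, -5) → (3, -2)
T4 rotate counter-clockwise with cos θ = 4/5, sin θ = -3/5: (-4, 10) → (14/5, 52/5); (1, 0) → (4/5, -3/5); (3, -2) → (6/5, -17/5)
T5 rotate counter-clockwise with cos θ = -3/5, sin θ = 4/5: (14/5, 52/5) → (-10, -4); (4/5, -3/5) → (0, 1); (6/5, -17/5) → (2, 3)
T6 shear: x ← x − 2·y: (-10, -4) → (-2, -4); (0, 1) → (-2, 1); (2, 3) → (-4, 3)

image vertices: (-2, -4), (-2, 1), (-4, 3)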